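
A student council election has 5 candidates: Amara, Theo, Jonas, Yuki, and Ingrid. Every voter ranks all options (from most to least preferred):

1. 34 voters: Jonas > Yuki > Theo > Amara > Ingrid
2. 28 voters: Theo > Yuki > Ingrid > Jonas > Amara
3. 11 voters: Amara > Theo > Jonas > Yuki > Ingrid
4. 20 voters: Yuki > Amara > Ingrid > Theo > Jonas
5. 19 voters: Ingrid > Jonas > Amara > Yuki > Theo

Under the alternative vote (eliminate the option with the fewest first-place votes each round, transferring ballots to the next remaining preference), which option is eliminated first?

Amara

Round 1: Amara 11, Theo 28, Jonas 34, Yuki 20, Ingrid 19. Eliminate Amara.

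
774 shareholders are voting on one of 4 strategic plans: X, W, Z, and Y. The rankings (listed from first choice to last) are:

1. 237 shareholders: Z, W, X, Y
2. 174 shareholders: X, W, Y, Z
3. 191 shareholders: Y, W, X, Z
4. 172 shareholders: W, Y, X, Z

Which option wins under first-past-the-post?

Z

First-place votes: X 174, W 172, Z 237, Y 191.
Z has the most first-place votes.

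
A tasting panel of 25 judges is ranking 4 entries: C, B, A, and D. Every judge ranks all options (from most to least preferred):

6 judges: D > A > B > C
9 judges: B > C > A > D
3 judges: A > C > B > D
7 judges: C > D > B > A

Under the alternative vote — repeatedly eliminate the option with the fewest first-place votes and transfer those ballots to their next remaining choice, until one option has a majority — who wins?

Round 1: C 7, B 9, A 3, D 6. Eliminate A.
Round 2: C 10, B 9, D 6. Eliminate D.
Round 3: C 10, B 15. B has a majority.

B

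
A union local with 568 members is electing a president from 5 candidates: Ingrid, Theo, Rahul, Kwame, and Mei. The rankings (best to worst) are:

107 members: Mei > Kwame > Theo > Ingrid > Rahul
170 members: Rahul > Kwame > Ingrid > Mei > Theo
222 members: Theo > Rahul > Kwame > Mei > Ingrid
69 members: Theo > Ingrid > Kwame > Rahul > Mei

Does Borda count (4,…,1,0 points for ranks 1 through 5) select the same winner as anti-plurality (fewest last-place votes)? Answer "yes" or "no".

no

Borda — scores: Ingrid 654, Theo 1378, Rahul 1415, Kwame 1413, Mei 820. Winner: Rahul.
Anti-plurality — last-place votes: Ingrid 222, Theo 170, Rahul 107, Kwame 0, Mei 69. Winner: Kwame.
The two methods disagree.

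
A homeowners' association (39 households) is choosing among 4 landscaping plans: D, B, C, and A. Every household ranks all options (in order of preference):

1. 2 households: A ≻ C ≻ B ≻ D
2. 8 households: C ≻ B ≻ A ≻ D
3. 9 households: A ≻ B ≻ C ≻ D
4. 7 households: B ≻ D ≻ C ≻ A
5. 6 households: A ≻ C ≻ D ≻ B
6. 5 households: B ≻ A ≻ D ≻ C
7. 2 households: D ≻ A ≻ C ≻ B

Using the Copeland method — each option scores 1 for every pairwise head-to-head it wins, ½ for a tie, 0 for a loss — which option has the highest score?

B

D: loses to B, C, and A → score 0.
B: beats D, C, and A → score 3.
C: beats D; loses to B and A → score 1.
A: beats D and C; loses to B → score 2.
B has the best pairwise record.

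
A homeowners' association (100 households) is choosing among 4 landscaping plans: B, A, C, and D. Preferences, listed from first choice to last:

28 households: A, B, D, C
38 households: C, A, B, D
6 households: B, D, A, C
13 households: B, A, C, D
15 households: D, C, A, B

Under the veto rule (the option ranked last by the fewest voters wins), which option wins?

Last-place votes: B 15, A 0, C 34, D 51.
A is ranked last by the fewest voters, so A wins.

A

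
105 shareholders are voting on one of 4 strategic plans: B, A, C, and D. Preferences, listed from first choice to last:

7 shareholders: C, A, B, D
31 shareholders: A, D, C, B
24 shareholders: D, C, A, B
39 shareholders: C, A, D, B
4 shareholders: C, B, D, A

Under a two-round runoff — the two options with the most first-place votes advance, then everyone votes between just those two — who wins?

C

Round 1 first-place votes: B 0, A 31, C 50, D 24.
C and A advance.
Runoff: C is preferred to A by 74 voters; A by 31.
C wins the runoff.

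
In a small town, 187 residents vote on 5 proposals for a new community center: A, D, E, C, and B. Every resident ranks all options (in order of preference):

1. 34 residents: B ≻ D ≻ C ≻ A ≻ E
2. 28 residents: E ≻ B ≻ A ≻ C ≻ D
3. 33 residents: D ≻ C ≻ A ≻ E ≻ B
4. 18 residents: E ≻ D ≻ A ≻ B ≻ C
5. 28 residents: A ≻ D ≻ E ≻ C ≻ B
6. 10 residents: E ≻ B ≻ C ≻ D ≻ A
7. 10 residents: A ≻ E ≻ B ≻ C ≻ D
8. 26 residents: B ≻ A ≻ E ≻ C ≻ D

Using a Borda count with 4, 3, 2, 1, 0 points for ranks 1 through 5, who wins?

A

A: 34·1 + 28·2 + 33·2 + 18·2 + 28·4 + 10·0 + 10·4 + 26·3 = 422
D: 34·3 + 28·0 + 33·4 + 18·3 + 28·3 + 10·1 + 10·0 + 26·0 = 382
E: 34·0 + 28·4 + 33·1 + 18·4 + 28·2 + 10·4 + 10·3 + 26·2 = 395
C: 34·2 + 28·1 + 33·3 + 18·0 + 28·1 + 10·2 + 10·1 + 26·1 = 279
B: 34·4 + 28·3 + 33·0 + 18·1 + 28·0 + 10·3 + 10·2 + 26·4 = 392
A has the highest Borda score (422).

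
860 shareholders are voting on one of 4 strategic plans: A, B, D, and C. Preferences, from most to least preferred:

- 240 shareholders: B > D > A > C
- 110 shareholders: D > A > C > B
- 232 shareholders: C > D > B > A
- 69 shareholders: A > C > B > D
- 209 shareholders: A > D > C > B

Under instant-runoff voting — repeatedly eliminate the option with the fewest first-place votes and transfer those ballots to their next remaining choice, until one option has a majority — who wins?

B

Round 1: A 278, B 240, D 110, C 232. Eliminate D.
Round 2: A 388, B 240, C 232. Eliminate C.
Round 3: A 388, B 472. B has a majority.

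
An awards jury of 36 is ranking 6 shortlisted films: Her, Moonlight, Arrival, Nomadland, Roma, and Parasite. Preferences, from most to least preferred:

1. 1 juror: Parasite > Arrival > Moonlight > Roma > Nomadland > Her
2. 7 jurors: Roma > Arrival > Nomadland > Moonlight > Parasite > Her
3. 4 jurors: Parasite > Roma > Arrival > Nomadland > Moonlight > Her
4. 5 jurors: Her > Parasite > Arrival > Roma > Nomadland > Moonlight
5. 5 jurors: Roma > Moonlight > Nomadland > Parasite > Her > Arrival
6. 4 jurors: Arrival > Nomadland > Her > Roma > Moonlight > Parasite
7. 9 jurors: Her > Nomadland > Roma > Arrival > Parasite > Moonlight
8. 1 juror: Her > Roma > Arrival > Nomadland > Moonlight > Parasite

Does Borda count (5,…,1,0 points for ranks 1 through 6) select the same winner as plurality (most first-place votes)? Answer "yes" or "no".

no

Borda — scores: Her 92, Moonlight 46, Arrival 100, Nomadland 104, Roma 127, Parasite 71. Winner: Roma.
Plurality — first-place votes: Her 15, Moonlight 0, Arrival 4, Nomadland 0, Roma 12, Parasite 5. Winner: Her.
The two methods disagree.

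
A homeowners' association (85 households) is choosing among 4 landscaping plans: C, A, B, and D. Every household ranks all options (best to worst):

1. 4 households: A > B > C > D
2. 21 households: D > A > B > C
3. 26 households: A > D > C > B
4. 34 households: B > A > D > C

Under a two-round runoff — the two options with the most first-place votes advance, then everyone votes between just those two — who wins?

A

Round 1 first-place votes: C 0, A 30, B 34, D 21.
B and A advance.
Runoff: B is preferred to A by 34 voters; A by 51.
A wins the runoff.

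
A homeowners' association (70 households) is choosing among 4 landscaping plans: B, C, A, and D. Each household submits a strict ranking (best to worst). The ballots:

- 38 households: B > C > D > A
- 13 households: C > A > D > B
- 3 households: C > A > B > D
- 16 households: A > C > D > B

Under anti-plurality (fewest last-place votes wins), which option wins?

C

Last-place votes: B 29, C 0, A 38, D 3.
C is ranked last by the fewest voters, so C wins.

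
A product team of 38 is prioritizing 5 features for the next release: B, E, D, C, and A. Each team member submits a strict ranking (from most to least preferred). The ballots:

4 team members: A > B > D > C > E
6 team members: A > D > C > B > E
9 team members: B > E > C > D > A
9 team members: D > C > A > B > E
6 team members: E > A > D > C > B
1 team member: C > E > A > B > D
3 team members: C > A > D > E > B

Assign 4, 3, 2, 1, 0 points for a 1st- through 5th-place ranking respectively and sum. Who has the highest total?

B: 4·3 + 6·1 + 9·4 + 9·1 + 6·0 + 1·1 + 3·0 = 64
E: 4·0 + 6·0 + 9·3 + 9·0 + 6·4 + 1·3 + 3·1 = 57
D: 4·2 + 6·3 + 9·1 + 9·4 + 6·2 + 1·0 + 3·2 = 89
C: 4·1 + 6·2 + 9·2 + 9·3 + 6·1 + 1·4 + 3·4 = 83
A: 4·4 + 6·4 + 9·0 + 9·2 + 6·3 + 1·2 + 3·3 = 87
D has the highest Borda score (89).

D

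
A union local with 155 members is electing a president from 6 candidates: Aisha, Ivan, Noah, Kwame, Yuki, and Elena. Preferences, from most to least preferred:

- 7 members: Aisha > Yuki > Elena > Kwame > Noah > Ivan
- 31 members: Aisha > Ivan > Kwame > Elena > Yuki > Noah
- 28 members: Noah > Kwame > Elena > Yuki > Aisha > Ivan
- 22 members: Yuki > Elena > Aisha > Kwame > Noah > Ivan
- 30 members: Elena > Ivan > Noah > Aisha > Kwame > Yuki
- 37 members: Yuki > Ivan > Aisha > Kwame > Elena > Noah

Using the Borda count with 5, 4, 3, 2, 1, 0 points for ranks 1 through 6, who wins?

Aisha: 7·5 + 31·5 + 28·1 + 22·3 + 30·2 + 37·3 = 455
Ivan: 7·0 + 31·4 + 28·0 + 22·0 + 30·4 + 37·4 = 392
Noah: 7·1 + 31·0 + 28·5 + 22·1 + 30·3 + 37·0 = 259
Kwame: 7·2 + 31·3 + 28·4 + 22·2 + 30·1 + 37·2 = 367
Yuki: 7·4 + 31·1 + 28·2 + 22·5 + 30·0 + 37·5 = 410
Elena: 7·3 + 31·2 + 28·3 + 22·4 + 30·5 + 37·1 = 442
Aisha has the highest Borda score (455).

Aisha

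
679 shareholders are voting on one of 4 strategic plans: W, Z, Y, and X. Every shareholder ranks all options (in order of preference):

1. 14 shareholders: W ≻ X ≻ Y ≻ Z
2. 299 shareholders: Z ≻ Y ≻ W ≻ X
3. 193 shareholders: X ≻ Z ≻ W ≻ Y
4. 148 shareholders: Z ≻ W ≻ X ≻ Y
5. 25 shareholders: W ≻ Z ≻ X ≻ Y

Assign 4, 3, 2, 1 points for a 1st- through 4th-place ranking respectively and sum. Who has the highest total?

W: 14·4 + 299·2 + 193·2 + 148·3 + 25·4 = 1584
Z: 14·1 + 299·4 + 193·3 + 148·4 + 25·3 = 2456
Y: 14·2 + 299·3 + 193·1 + 148·1 + 25·1 = 1291
X: 14·3 + 299·1 + 193·4 + 148·2 + 25·2 = 1459
Z has the highest Borda score (2456).

Z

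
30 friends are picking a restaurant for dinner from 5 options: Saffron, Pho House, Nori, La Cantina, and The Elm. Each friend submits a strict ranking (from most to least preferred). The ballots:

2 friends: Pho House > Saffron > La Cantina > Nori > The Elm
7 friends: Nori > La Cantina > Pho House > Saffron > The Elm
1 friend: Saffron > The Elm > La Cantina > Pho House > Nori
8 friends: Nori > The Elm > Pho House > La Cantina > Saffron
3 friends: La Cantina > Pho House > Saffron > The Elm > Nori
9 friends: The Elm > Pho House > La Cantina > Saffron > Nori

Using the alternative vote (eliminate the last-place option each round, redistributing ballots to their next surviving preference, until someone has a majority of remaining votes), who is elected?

Nori

Round 1: Saffron 1, Pho House 2, Nori 15, La Cantina 3, The Elm 9. Eliminate Saffron.
Round 2: Pho House 2, Nori 15, La Cantina 3, The Elm 10. Eliminate Pho House.
Round 3: Nori 15, La Cantina 5, The Elm 10. Eliminate La Cantina.
Round 4: Nori 17, The Elm 13. Nori has a majority.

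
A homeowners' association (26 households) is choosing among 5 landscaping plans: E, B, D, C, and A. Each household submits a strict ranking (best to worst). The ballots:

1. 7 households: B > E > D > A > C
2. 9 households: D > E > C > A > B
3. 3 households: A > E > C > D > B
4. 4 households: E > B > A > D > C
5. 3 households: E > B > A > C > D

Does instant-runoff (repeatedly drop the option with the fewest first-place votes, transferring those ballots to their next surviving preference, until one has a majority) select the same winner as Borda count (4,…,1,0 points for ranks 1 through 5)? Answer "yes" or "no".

yes

Instant-runoff — R1 E 7, B 7, D 9, C 0, A 3 (C out); R2 E 7, B 7, D 9, A 3 (A out); R3 E 10, B 7, D 9 (B out); R4 E 17, D 9 (E winner). Winner: E.
Borda — scores: E 85, B 49, D 57, C 27, A 42. Winner: E.
The two methods agree.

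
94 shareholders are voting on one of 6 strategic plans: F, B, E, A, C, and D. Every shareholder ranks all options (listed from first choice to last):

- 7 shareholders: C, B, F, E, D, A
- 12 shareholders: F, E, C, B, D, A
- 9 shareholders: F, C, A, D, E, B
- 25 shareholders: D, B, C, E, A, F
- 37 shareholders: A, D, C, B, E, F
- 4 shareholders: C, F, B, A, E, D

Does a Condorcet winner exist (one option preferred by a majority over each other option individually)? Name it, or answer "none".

none

Checking pairwise contests:
B beats F 69–25.
C beats B 69–25.
B beats E 73–21.
B beats A 48–46.
D beats C 62–32.
A beats D 50–44.
Every option loses at least one head-to-head, so there is no Condorcet winner.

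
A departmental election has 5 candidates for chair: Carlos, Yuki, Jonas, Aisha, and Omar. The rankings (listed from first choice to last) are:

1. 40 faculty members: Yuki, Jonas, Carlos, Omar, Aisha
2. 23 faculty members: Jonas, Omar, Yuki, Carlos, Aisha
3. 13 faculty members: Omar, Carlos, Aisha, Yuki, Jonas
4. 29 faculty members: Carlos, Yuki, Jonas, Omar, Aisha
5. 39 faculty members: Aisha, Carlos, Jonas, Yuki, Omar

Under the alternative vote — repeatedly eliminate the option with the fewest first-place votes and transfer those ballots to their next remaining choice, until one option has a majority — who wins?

Carlos

Round 1: Carlos 29, Yuki 40, Jonas 23, Aisha 39, Omar 13. Eliminate Omar.
Round 2: Carlos 42, Yuki 40, Jonas 23, Aisha 39. Eliminate Jonas.
Round 3: Carlos 42, Yuki 63, Aisha 39. Eliminate Aisha.
Round 4: Carlos 81, Yuki 63. Carlos has a majority.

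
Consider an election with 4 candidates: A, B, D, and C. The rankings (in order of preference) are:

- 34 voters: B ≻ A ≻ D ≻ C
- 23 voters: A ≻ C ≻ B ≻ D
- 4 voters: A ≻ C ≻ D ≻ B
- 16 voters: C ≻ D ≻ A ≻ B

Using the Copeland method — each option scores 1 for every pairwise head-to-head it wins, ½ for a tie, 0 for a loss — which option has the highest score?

A

A: beats B, D, and C → score 3.
B: beats D; loses to A and C → score 1.
D: loses to A, B, and C → score 0.
C: beats B and D; loses to A → score 2.
A has the best pairwise record.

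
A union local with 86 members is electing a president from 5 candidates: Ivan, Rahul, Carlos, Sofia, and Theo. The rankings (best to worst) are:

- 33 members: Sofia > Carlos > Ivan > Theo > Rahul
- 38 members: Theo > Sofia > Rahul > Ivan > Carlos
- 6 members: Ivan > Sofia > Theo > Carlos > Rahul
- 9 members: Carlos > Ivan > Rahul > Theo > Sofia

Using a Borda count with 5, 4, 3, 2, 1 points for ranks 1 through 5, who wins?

Ivan: 33·3 + 38·2 + 6·5 + 9·4 = 241
Rahul: 33·1 + 38·3 + 6·1 + 9·3 = 180
Carlos: 33·4 + 38·1 + 6·2 + 9·5 = 227
Sofia: 33·5 + 38·4 + 6·4 + 9·1 = 350
Theo: 33·2 + 38·5 + 6·3 + 9·2 = 292
Sofia has the highest Borda score (350).

Sofia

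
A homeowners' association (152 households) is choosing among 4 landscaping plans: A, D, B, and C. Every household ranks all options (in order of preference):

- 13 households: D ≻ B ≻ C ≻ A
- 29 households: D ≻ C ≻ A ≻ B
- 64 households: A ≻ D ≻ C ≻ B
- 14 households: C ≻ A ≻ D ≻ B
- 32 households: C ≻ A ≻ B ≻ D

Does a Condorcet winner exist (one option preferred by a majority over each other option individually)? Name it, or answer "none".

Checking pairwise contests:
C beats A 88–64.
A beats D 110–42.
A beats B 139–13.
D beats C 106–46.
Every option loses at least one head-to-head, so there is no Condorcet winner.

none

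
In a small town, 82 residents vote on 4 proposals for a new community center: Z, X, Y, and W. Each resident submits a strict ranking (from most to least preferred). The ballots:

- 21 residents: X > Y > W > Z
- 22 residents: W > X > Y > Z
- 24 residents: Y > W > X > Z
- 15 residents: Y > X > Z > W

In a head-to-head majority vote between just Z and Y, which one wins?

Y

Voters preferring Z to Y: 0; preferring Y to Z: 82.
Y wins the head-to-head.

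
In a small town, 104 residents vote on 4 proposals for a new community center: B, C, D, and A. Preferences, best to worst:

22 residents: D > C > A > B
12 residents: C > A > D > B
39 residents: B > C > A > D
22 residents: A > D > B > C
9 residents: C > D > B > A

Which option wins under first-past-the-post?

First-place votes: B 39, C 21, D 22, A 22.
B has the most first-place votes.

B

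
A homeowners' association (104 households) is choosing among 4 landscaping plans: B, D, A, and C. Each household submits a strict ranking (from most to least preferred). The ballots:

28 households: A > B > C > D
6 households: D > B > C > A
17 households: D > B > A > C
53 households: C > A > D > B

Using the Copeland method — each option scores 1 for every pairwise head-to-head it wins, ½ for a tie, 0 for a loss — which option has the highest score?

C

B: loses to D, A, and C → score 0.
D: beats B; loses to A and C → score 1.
A: beats B and D; loses to C → score 2.
C: beats B, D, and A → score 3.
C has the best pairwise record.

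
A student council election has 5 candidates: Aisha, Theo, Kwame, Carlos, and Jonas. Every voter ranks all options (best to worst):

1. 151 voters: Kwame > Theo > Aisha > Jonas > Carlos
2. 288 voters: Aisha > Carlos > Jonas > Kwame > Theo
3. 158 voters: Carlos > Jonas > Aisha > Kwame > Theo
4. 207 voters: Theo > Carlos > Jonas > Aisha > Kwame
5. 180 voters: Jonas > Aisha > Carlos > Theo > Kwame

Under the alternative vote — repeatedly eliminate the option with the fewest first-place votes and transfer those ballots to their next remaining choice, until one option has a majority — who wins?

Jonas

Round 1: Aisha 288, Theo 207, Kwame 151, Carlos 158, Jonas 180. Eliminate Kwame.
Round 2: Aisha 288, Theo 358, Carlos 158, Jonas 180. Eliminate Carlos.
Round 3: Aisha 288, Theo 358, Jonas 338. Eliminate Aisha.
Round 4: Theo 358, Jonas 626. Jonas has a majority.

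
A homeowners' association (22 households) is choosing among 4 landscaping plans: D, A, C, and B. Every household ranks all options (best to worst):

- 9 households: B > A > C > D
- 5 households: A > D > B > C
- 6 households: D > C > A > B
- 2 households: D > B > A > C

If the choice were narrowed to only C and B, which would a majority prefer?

B

Voters preferring C to B: 6; preferring B to C: 16.
B wins the head-to-head.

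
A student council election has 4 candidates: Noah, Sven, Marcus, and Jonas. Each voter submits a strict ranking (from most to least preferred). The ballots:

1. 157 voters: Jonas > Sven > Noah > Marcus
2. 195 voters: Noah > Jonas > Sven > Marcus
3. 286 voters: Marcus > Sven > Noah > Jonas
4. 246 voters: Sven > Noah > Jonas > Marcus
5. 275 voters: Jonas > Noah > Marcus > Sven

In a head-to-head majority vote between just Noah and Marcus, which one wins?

Voters preferring Noah to Marcus: 873; preferring Marcus to Noah: 286.
Noah wins the head-to-head.

Noah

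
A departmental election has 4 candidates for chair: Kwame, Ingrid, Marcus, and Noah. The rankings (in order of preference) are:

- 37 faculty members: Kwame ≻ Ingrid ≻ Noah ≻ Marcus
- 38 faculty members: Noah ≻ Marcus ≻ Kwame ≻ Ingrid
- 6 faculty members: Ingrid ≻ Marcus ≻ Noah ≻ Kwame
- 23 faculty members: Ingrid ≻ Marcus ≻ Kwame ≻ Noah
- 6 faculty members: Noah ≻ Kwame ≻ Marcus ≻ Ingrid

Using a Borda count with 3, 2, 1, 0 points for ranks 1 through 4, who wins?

Kwame

Kwame: 37·3 + 38·1 + 6·0 + 23·1 + 6·2 = 184
Ingrid: 37·2 + 38·0 + 6·3 + 23·3 + 6·0 = 161
Marcus: 37·0 + 38·2 + 6·2 + 23·2 + 6·1 = 140
Noah: 37·1 + 38·3 + 6·1 + 23·0 + 6·3 = 175
Kwame has the highest Borda score (184).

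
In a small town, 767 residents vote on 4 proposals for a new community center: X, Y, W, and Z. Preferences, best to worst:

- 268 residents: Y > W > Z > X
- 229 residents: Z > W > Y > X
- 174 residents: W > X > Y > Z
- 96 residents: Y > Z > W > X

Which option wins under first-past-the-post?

Y

First-place votes: X 0, Y 364, W 174, Z 229.
Y has the most first-place votes.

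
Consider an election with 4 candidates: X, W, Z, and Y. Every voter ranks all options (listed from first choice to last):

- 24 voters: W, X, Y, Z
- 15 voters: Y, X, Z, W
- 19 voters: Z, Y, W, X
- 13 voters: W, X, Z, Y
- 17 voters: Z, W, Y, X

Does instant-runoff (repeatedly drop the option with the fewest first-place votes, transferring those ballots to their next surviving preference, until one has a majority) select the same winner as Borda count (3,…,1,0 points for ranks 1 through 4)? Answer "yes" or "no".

Instant-runoff — R1 X 0, W 37, Z 36, Y 15 (X out); R2 W 37, Z 36, Y 15 (Y out); R3 W 37, Z 51 (Z winner). Winner: Z.
Borda — scores: X 104, W 164, Z 136, Y 124. Winner: W.
The two methods disagree.

no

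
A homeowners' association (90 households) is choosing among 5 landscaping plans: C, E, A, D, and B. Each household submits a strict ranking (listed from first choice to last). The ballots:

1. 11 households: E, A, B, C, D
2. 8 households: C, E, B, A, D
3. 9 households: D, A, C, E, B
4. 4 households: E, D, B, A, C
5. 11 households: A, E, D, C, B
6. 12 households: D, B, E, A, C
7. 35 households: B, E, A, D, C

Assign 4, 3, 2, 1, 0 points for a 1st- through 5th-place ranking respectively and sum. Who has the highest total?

E

C: 11·1 + 8·4 + 9·2 + 4·0 + 11·1 + 12·0 + 35·0 = 72
E: 11·4 + 8·3 + 9·1 + 4·4 + 11·3 + 12·2 + 35·3 = 255
A: 11·3 + 8·1 + 9·3 + 4·1 + 11·4 + 12·1 + 35·2 = 198
D: 11·0 + 8·0 + 9·4 + 4·3 + 11·2 + 12·4 + 35·1 = 153
B: 11·2 + 8·2 + 9·0 + 4·2 + 11·0 + 12·3 + 35·4 = 222
E has the highest Borda score (255).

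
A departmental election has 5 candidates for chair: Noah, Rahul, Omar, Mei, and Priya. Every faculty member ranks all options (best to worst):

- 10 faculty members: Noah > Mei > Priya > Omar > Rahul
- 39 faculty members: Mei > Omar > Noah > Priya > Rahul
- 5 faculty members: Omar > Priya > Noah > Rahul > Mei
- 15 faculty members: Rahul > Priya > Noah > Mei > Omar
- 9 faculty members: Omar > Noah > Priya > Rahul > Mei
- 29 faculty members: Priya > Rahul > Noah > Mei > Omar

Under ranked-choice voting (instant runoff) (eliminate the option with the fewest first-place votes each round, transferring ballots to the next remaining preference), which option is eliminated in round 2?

Omar

Round 1: Noah 10, Rahul 15, Omar 14, Mei 39, Priya 29. Eliminate Noah.
Round 2: Rahul 15, Omar 14, Mei 49, Priya 29. Eliminate Omar.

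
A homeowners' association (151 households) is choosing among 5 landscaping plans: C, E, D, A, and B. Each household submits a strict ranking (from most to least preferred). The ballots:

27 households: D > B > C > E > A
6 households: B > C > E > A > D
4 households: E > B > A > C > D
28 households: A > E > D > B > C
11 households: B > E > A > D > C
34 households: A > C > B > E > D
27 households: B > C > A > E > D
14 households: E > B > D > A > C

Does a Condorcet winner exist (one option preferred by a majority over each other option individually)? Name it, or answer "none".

B vs C: 117–34 for B.
B vs E: 105–46 for B.
B vs D: 96–55 for B.
B vs A: 89–62 for B.
B beats every other option head-to-head.

B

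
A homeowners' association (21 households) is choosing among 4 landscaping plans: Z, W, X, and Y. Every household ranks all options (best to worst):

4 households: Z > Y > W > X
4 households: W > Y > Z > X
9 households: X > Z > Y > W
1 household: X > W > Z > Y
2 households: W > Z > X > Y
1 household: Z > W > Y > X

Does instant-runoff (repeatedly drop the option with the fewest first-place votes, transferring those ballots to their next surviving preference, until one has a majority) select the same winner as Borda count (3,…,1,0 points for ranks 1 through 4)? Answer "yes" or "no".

no

Instant-runoff — R1 Z 5, W 6, X 10, Y 0 (Y out); R2 Z 5, W 6, X 10 (Z out); R3 W 11, X 10 (W winner). Winner: W.
Borda — scores: Z 42, W 26, X 32, Y 26. Winner: Z.
The two methods disagree.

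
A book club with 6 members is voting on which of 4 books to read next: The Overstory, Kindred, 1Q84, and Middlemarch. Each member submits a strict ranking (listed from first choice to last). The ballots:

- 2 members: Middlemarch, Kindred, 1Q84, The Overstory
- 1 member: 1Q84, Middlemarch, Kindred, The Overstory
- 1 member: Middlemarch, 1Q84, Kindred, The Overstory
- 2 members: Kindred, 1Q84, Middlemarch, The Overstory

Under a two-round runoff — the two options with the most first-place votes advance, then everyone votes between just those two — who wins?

Middlemarch

Round 1 first-place votes: The Overstory 0, Kindred 2, 1Q84 1, Middlemarch 3.
Middlemarch and Kindred advance.
Runoff: Middlemarch is preferred to Kindred by 4 voters; Kindred by 2.
Middlemarch wins the runoff.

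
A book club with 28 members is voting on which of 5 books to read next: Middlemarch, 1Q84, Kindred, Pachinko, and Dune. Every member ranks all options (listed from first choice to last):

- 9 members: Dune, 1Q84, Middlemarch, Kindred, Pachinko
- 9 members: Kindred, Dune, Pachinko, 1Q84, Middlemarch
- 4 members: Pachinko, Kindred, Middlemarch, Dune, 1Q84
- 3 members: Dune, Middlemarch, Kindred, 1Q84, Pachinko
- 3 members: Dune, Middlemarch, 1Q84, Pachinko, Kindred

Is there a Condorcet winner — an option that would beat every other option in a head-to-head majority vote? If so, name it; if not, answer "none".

Dune

Dune vs Middlemarch: 24–4 for Dune.
Dune vs 1Q84: 28–0 for Dune.
Dune vs Kindred: 15–13 for Dune.
Dune vs Pachinko: 24–4 for Dune.
Dune beats every other option head-to-head.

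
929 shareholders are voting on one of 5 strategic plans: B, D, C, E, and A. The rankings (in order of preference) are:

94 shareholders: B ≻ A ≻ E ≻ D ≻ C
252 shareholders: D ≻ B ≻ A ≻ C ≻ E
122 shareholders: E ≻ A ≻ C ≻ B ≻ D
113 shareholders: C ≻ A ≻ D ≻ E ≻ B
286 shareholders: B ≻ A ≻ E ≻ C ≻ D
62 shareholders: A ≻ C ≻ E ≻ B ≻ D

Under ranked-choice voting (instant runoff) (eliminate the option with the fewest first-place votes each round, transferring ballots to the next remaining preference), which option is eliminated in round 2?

E

Round 1: B 380, D 252, C 113, E 122, A 62. Eliminate A.
Round 2: B 380, D 252, C 175, E 122. Eliminate E.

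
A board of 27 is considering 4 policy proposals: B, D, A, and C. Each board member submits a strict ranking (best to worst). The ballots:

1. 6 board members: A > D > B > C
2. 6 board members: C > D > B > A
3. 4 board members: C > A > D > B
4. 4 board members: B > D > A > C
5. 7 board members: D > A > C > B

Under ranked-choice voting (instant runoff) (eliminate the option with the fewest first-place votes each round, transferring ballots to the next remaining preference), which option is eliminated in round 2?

Round 1: B 4, D 7, A 6, C 10. Eliminate B.
Round 2: D 11, A 6, C 10. Eliminate A.

A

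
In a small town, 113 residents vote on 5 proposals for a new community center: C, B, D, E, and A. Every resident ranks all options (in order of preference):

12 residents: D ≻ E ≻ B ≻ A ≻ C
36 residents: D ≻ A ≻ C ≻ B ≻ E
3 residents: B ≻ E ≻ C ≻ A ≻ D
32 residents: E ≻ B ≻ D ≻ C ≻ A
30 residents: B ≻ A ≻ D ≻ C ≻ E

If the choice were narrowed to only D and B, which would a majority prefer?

B

Voters preferring D to B: 48; preferring B to D: 65.
B wins the head-to-head.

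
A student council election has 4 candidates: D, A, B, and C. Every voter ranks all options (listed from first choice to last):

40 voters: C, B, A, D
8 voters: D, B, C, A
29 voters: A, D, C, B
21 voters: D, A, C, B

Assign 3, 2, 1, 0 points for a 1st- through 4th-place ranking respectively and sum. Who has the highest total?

D: 40·0 + 8·3 + 29·2 + 21·3 = 145
A: 40·1 + 8·0 + 29·3 + 21·2 = 169
B: 40·2 + 8·2 + 29·0 + 21·0 = 96
C: 40·3 + 8·1 + 29·1 + 21·1 = 178
C has the highest Borda score (178).

C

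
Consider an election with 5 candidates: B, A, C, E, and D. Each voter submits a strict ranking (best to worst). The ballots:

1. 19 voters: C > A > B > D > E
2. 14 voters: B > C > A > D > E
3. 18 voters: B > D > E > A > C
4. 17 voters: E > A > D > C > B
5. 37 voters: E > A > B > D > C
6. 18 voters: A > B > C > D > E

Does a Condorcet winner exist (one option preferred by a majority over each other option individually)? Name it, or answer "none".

none

Checking pairwise contests:
A beats B 91–32.
E beats A 72–51.
B beats C 87–36.
B beats E 69–54.
B beats D 106–17.
Every option loses at least one head-to-head, so there is no Condorcet winner.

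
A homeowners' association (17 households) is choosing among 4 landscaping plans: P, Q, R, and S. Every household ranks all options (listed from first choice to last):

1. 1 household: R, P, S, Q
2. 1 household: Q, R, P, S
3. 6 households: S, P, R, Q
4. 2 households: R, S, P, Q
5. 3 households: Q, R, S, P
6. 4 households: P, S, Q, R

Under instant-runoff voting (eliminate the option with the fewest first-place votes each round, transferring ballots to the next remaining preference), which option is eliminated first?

Round 1: P 4, Q 4, R 3, S 6. Eliminate R.

R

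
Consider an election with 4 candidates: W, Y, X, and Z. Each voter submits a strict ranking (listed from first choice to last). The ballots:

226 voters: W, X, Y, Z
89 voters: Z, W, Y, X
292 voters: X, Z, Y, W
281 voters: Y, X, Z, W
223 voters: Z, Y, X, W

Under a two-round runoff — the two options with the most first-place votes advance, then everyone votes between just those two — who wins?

Round 1 first-place votes: W 226, Y 281, X 292, Z 312.
Z and X advance.
Runoff: Z is preferred to X by 312 voters; X by 799.
X wins the runoff.

X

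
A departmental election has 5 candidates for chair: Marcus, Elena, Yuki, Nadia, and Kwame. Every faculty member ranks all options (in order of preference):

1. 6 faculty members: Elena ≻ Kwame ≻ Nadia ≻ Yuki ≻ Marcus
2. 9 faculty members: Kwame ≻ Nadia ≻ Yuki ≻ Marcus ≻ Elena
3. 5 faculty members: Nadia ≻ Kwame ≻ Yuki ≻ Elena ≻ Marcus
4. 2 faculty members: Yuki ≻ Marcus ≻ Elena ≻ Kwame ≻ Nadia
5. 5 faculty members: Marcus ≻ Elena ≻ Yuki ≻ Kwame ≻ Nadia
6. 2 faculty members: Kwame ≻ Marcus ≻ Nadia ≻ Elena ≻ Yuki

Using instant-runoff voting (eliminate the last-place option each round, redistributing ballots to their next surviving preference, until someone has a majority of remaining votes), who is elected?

Round 1: Marcus 5, Elena 6, Yuki 2, Nadia 5, Kwame 11. Eliminate Yuki.
Round 2: Marcus 7, Elena 6, Nadia 5, Kwame 11. Eliminate Nadia.
Round 3: Marcus 7, Elena 6, Kwame 16. Kwame has a majority.

Kwame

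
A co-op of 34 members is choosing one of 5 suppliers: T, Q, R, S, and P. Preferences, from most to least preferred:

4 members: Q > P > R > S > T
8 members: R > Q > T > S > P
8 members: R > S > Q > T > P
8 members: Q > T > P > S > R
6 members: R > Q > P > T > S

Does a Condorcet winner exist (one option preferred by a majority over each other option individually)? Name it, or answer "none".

R

R vs T: 26–8 for R.
R vs Q: 22–12 for R.
R vs S: 26–8 for R.
R vs P: 22–12 for R.
R beats every other option head-to-head.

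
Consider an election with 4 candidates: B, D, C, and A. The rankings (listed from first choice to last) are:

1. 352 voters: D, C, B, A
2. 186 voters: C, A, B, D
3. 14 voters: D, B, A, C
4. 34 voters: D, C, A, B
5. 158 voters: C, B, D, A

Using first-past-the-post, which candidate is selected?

D

First-place votes: B 0, D 400, C 344, A 0.
D has the most first-place votes.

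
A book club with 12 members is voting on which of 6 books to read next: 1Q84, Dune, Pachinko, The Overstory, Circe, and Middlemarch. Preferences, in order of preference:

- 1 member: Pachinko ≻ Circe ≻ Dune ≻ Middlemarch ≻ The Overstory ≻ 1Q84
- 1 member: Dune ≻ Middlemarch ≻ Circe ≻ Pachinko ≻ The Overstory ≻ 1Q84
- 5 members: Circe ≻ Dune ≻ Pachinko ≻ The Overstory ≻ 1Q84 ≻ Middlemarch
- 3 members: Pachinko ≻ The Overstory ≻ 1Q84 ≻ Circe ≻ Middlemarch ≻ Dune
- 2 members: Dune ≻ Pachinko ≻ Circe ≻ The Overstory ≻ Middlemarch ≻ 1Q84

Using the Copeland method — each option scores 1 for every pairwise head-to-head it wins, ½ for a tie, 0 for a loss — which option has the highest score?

Circe

1Q84: beats Middlemarch; loses to Dune, Pachinko, The Overstory, and Circe → score 1.
Dune: beats 1Q84, Pachinko, The Overstory, and Middlemarch; loses to Circe → score 4.
Pachinko: beats 1Q84, The Overstory, and Middlemarch; ties Circe; loses to Dune → score 3.5.
The Overstory: beats 1Q84 and Middlemarch; loses to Dune, Pachinko, and Circe → score 2.
Circe: beats 1Q84, Dune, The Overstory, and Middlemarch; ties Pachinko → score 4.5.
Middlemarch: loses to 1Q84, Dune, Pachinko, The Overstory, and Circe → score 0.
Circe has the best pairwise record.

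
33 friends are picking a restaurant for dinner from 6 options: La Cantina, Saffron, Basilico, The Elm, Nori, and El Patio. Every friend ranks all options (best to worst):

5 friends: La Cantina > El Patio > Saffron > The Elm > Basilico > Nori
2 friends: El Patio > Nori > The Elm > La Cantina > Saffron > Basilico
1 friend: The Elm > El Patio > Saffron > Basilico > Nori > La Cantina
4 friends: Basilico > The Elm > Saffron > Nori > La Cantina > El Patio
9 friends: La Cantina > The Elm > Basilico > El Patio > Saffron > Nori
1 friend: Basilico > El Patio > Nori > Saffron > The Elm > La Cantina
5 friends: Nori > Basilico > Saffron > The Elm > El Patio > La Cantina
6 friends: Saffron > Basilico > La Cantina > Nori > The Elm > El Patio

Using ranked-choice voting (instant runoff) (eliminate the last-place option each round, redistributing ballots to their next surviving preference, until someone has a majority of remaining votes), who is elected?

Round 1: La Cantina 14, Saffron 6, Basilico 5, The Elm 1, Nori 5, El Patio 2. Eliminate The Elm.
Round 2: La Cantina 14, Saffron 6, Basilico 5, Nori 5, El Patio 3. Eliminate El Patio.
Round 3: La Cantina 14, Saffron 7, Basilico 5, Nori 7. Eliminate Basilico.
Round 4: La Cantina 14, Saffron 11, Nori 8. Eliminate Nori.
Round 5: La Cantina 16, Saffron 17. Saffron has a majority.

Saffron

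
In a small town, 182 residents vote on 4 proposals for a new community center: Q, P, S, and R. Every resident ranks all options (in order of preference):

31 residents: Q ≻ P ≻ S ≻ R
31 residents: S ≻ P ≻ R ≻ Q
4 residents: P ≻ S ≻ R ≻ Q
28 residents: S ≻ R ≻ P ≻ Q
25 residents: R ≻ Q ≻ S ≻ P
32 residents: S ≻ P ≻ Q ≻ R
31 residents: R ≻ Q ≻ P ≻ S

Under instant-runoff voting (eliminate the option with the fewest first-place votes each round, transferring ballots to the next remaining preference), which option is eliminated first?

Round 1: Q 31, P 4, S 91, R 56. Eliminate P.

P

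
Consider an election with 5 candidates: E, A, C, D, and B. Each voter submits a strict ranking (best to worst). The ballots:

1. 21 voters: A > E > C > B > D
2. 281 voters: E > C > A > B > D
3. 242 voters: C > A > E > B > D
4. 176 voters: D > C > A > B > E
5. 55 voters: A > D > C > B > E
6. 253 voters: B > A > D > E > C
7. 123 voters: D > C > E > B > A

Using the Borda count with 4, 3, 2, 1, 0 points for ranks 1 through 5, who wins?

C

E: 21·3 + 281·4 + 242·2 + 176·0 + 55·0 + 253·1 + 123·2 = 2170
A: 21·4 + 281·2 + 242·3 + 176·2 + 55·4 + 253·3 + 123·0 = 2703
C: 21·2 + 281·3 + 242·4 + 176·3 + 55·2 + 253·0 + 123·3 = 2860
D: 21·0 + 281·0 + 242·0 + 176·4 + 55·3 + 253·2 + 123·4 = 1867
B: 21·1 + 281·1 + 242·1 + 176·1 + 55·1 + 253·4 + 123·1 = 1910
C has the highest Borda score (2860).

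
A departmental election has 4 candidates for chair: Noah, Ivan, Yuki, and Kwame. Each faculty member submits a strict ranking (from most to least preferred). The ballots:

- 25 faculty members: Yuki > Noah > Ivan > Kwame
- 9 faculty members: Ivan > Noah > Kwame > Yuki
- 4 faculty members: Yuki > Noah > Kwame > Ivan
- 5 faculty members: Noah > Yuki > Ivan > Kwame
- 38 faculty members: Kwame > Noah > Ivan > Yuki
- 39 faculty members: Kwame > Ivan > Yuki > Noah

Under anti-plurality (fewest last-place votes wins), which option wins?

Last-place votes: Noah 39, Ivan 4, Yuki 47, Kwame 30.
Ivan is ranked last by the fewest voters, so Ivan wins.

Ivan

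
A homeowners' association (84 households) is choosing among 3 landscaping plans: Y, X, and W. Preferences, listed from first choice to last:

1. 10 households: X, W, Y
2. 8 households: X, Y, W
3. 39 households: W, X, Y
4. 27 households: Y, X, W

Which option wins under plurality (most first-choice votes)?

First-place votes: Y 27, X 18, W 39.
W has the most first-place votes.

W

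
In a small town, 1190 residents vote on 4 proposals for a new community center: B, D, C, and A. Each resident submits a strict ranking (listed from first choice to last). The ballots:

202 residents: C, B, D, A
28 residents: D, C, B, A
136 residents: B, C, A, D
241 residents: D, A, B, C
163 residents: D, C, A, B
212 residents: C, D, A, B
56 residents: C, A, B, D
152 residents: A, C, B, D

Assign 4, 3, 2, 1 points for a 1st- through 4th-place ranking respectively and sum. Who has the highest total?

B: 202·3 + 28·2 + 136·4 + 241·2 + 163·1 + 212·1 + 56·2 + 152·2 = 2479
D: 202·2 + 28·4 + 136·1 + 241·4 + 163·4 + 212·3 + 56·1 + 152·1 = 3112
C: 202·4 + 28·3 + 136·3 + 241·1 + 163·3 + 212·4 + 56·4 + 152·3 = 3558
A: 202·1 + 28·1 + 136·2 + 241·3 + 163·2 + 212·2 + 56·3 + 152·4 = 2751
C has the highest Borda score (3558).

C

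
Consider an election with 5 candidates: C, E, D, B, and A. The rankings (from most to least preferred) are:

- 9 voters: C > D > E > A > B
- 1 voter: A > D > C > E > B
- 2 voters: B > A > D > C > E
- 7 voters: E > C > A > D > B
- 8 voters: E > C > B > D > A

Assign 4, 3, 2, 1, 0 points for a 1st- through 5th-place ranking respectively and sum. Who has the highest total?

C

C: 9·4 + 1·2 + 2·1 + 7·3 + 8·3 = 85
E: 9·2 + 1·1 + 2·0 + 7·4 + 8·4 = 79
D: 9·3 + 1·3 + 2·2 + 7·1 + 8·1 = 49
B: 9·0 + 1·0 + 2·4 + 7·0 + 8·2 = 24
A: 9·1 + 1·4 + 2·3 + 7·2 + 8·0 = 33
C has the highest Borda score (85).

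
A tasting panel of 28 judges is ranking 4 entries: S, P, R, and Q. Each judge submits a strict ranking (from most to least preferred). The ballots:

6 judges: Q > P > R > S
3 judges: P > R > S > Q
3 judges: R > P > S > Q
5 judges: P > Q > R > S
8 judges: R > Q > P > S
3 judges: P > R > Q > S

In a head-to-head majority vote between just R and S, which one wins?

Voters preferring R to S: 28; preferring S to R: 0.
R wins the head-to-head.

R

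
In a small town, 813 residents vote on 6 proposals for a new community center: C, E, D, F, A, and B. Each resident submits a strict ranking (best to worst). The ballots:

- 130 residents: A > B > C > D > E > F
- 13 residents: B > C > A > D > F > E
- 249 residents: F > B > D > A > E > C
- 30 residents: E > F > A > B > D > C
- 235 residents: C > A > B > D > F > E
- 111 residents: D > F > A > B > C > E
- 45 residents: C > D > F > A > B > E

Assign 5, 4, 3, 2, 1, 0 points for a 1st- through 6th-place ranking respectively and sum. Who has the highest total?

C: 130·3 + 13·4 + 249·0 + 30·0 + 235·5 + 111·1 + 45·5 = 1953
E: 130·1 + 13·0 + 249·1 + 30·5 + 235·0 + 111·0 + 45·0 = 529
D: 130·2 + 13·2 + 249·3 + 30·1 + 235·2 + 111·5 + 45·4 = 2268
F: 130·0 + 13·1 + 249·5 + 30·4 + 235·1 + 111·4 + 45·3 = 2192
A: 130·5 + 13·3 + 249·2 + 30·3 + 235·4 + 111·3 + 45·2 = 2640
B: 130·4 + 13·5 + 249·4 + 30·2 + 235·3 + 111·2 + 45·1 = 2613
A has the highest Borda score (2640).

A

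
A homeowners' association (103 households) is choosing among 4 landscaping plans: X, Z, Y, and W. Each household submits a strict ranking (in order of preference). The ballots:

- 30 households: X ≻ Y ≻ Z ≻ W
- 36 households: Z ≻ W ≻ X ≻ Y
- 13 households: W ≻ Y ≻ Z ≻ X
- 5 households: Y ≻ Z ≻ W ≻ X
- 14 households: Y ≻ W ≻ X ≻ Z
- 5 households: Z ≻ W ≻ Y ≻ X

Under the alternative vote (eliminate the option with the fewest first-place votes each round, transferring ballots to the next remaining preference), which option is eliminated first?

W

Round 1: X 30, Z 41, Y 19, W 13. Eliminate W.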